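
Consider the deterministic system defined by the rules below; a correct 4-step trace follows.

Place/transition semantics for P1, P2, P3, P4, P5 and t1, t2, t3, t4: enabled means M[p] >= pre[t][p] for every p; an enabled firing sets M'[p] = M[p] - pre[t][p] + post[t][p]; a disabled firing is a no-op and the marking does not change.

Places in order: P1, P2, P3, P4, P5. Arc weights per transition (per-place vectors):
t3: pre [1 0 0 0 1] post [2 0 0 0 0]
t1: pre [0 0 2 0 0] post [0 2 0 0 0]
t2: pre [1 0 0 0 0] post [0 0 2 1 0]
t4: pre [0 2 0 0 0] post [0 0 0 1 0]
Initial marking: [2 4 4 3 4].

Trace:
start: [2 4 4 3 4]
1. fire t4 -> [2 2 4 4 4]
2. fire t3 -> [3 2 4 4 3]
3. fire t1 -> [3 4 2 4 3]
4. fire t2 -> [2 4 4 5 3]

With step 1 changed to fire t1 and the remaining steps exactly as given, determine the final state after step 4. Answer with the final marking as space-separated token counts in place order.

(re-executing from step 1 with the substitution; state before step 1: [2 4 4 3 4])
1. fire t1 -> [2 6 2 3 4]
2. fire t3 -> [3 6 2 3 3]
3. fire t1 -> [3 8 0 3 3]
4. fire t2 -> [2 8 2 4 3]

2 8 2 4 3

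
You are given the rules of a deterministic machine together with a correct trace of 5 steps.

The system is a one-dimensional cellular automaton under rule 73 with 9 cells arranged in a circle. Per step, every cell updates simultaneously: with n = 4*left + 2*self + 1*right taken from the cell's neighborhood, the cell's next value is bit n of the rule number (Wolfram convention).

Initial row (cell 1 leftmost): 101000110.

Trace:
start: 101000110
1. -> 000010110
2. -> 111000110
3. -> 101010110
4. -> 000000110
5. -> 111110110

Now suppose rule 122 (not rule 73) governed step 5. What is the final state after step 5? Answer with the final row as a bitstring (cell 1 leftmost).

(re-executing step 5 under rule 122; state before step 5: 000000110)
5. -> 000001111

000001111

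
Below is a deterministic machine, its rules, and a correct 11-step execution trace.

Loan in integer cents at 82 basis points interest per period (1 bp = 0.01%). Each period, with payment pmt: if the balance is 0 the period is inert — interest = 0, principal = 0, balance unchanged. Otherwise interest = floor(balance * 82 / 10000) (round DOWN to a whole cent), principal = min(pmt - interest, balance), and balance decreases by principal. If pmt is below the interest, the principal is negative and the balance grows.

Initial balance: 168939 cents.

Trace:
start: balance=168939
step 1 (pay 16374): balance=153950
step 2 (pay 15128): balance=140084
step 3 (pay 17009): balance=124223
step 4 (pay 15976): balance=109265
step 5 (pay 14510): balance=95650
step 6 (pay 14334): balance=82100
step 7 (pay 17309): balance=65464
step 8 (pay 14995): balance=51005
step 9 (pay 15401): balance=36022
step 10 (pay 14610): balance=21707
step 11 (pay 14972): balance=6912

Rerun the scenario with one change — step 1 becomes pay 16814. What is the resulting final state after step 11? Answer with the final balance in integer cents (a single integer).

6436

(re-executing from step 1 with the substitution; state before step 1: balance=168939)
step 1 (pay 16814): balance=153510
step 2 (pay 15128): balance=139640
step 3 (pay 17009): balance=123776
step 4 (pay 15976): balance=108814
step 5 (pay 14510): balance=95196
step 6 (pay 14334): balance=81642
step 7 (pay 17309): balance=65002
step 8 (pay 14995): balance=50540
step 9 (pay 15401): balance=35553
step 10 (pay 14610): balance=21234
step 11 (pay 14972): balance=6436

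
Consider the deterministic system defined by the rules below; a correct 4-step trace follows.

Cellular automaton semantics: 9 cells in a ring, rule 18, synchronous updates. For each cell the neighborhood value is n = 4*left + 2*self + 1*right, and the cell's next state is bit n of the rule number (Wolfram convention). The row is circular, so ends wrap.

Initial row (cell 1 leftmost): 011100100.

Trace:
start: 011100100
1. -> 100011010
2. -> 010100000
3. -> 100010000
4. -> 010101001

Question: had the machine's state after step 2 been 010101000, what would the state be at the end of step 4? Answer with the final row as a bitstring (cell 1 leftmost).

010001011

state after step 2 := 010101000
3. -> 100000100
4. -> 010001011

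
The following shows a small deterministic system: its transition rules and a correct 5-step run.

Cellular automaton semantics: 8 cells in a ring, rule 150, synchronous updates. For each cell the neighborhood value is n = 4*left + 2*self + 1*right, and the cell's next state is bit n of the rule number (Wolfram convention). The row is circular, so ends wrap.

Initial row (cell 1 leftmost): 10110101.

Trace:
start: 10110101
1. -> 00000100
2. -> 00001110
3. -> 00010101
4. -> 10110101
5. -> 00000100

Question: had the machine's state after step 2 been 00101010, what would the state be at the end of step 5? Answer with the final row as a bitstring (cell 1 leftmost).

state after step 2 := 00101010
3. -> 01101011
4. -> 00001000
5. -> 00011100

00011100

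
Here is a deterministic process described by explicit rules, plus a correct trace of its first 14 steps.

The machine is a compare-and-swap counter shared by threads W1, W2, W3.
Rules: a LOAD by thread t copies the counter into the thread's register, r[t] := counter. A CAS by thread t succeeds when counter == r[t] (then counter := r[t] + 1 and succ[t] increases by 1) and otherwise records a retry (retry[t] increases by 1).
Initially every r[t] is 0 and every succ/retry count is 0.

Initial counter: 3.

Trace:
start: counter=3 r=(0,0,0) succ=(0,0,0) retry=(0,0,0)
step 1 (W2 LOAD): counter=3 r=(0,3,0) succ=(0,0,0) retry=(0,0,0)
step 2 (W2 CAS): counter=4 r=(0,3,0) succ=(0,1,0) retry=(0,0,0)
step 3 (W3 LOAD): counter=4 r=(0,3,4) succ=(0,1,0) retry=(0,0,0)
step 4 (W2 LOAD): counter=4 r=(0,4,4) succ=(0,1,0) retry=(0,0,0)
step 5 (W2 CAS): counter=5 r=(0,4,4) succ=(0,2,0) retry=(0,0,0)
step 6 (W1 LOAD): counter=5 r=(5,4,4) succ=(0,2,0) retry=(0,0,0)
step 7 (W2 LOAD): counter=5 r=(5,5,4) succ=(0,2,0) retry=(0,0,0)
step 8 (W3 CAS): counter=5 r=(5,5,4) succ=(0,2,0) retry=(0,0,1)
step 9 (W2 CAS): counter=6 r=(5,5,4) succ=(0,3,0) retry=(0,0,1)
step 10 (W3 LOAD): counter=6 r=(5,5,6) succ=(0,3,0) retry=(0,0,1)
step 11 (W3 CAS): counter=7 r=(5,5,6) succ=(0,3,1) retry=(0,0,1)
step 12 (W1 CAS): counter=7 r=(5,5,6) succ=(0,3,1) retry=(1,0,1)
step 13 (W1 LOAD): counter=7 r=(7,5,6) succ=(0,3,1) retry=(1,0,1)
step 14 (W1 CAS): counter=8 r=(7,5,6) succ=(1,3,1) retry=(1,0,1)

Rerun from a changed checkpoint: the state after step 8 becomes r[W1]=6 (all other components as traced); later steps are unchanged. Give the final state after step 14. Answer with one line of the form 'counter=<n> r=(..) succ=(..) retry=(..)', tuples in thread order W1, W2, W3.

state after step 8 := counter=5 r=(6,5,4) succ=(0,2,0) retry=(0,0,1)
step 9 (W2 CAS): counter=6 r=(6,5,4) succ=(0,3,0) retry=(0,0,1)
step 10 (W3 LOAD): counter=6 r=(6,5,6) succ=(0,3,0) retry=(0,0,1)
step 11 (W3 CAS): counter=7 r=(6,5,6) succ=(0,3,1) retry=(0,0,1)
step 12 (W1 CAS): counter=7 r=(6,5,6) succ=(0,3,1) retry=(1,0,1)
step 13 (W1 LOAD): counter=7 r=(7,5,6) succ=(0,3,1) retry=(1,0,1)
step 14 (W1 CAS): counter=8 r=(7,5,6) succ=(1,3,1) retry=(1,0,1)

counter=8 r=(7,5,6) succ=(1,3,1) retry=(1,0,1)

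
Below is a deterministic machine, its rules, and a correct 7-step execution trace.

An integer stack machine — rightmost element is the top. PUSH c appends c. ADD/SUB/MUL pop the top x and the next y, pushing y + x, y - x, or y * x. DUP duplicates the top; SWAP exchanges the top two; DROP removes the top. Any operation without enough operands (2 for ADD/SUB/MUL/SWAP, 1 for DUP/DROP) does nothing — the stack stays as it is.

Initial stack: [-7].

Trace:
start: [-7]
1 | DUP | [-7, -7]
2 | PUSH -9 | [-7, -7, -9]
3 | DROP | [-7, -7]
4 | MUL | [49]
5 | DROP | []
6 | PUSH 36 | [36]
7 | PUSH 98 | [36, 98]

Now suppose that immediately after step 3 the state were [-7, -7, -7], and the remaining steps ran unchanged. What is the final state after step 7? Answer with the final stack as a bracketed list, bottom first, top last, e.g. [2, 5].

[-7, 36, 98]

state after step 3 := [-7, -7, -7]
4 | MUL | [-7, 49]
5 | DROP | [-7]
6 | PUSH 36 | [-7, 36]
7 | PUSH 98 | [-7, 36, 98]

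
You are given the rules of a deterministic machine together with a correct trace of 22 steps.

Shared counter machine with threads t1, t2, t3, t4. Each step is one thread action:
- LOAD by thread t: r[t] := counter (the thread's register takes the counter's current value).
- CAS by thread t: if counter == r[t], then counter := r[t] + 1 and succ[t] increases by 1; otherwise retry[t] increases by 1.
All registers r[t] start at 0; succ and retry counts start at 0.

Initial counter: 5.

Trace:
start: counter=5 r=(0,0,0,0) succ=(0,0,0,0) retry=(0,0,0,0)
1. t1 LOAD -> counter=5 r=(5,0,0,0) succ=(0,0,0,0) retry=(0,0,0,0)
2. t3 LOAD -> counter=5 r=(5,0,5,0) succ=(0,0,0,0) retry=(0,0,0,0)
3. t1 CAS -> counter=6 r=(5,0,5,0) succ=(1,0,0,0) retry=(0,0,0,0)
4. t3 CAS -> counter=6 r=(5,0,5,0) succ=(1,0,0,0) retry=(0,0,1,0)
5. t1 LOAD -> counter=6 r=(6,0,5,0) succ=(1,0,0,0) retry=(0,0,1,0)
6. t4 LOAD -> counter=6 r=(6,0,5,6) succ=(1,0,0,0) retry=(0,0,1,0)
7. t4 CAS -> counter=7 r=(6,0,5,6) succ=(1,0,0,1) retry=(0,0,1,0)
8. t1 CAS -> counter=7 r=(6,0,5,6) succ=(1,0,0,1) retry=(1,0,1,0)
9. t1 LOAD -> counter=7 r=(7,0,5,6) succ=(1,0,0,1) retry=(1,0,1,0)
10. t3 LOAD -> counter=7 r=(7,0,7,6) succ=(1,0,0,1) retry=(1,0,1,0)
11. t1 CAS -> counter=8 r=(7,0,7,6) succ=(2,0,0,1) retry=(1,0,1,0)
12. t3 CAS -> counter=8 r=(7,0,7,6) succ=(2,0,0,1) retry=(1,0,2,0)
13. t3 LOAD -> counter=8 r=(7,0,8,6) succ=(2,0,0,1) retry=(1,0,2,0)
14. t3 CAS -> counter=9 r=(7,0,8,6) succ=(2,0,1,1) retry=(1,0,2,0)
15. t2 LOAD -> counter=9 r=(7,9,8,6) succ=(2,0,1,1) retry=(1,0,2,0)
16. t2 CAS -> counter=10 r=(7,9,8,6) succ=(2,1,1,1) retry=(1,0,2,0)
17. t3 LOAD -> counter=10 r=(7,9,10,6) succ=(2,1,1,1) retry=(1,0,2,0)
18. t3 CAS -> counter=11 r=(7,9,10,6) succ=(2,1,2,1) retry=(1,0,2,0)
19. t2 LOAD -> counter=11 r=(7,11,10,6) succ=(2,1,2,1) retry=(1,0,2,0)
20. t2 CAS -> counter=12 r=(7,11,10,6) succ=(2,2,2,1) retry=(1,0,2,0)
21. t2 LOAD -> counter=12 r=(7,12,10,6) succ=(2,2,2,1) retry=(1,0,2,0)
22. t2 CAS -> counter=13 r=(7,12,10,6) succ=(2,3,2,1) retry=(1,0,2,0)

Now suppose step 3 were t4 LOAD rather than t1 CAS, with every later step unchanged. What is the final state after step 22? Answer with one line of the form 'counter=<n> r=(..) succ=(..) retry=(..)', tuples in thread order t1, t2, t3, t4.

(re-executing from step 3 with the substitution; state before step 3: counter=5 r=(5,0,5,0) succ=(0,0,0,0) retry=(0,0,0,0))
3. t4 LOAD -> counter=5 r=(5,0,5,5) succ=(0,0,0,0) retry=(0,0,0,0)
4. t3 CAS -> counter=6 r=(5,0,5,5) succ=(0,0,1,0) retry=(0,0,0,0)
5. t1 LOAD -> counter=6 r=(6,0,5,5) succ=(0,0,1,0) retry=(0,0,0,0)
6. t4 LOAD -> counter=6 r=(6,0,5,6) succ=(0,0,1,0) retry=(0,0,0,0)
7. t4 CAS -> counter=7 r=(6,0,5,6) succ=(0,0,1,1) retry=(0,0,0,0)
8. t1 CAS -> counter=7 r=(6,0,5,6) succ=(0,0,1,1) retry=(1,0,0,0)
9. t1 LOAD -> counter=7 r=(7,0,5,6) succ=(0,0,1,1) retry=(1,0,0,0)
10. t3 LOAD -> counter=7 r=(7,0,7,6) succ=(0,0,1,1) retry=(1,0,0,0)
11. t1 CAS -> counter=8 r=(7,0,7,6) succ=(1,0,1,1) retry=(1,0,0,0)
12. t3 CAS -> counter=8 r=(7,0,7,6) succ=(1,0,1,1) retry=(1,0,1,0)
13. t3 LOAD -> counter=8 r=(7,0,8,6) succ=(1,0,1,1) retry=(1,0,1,0)
14. t3 CAS -> counter=9 r=(7,0,8,6) succ=(1,0,2,1) retry=(1,0,1,0)
15. t2 LOAD -> counter=9 r=(7,9,8,6) succ=(1,0,2,1) retry=(1,0,1,0)
16. t2 CAS -> counter=10 r=(7,9,8,6) succ=(1,1,2,1) retry=(1,0,1,0)
17. t3 LOAD -> counter=10 r=(7,9,10,6) succ=(1,1,2,1) retry=(1,0,1,0)
18. t3 CAS -> counter=11 r=(7,9,10,6) succ=(1,1,3,1) retry=(1,0,1,0)
19. t2 LOAD -> counter=11 r=(7,11,10,6) succ=(1,1,3,1) retry=(1,0,1,0)
20. t2 CAS -> counter=12 r=(7,11,10,6) succ=(1,2,3,1) retry=(1,0,1,0)
21. t2 LOAD -> counter=12 r=(7,12,10,6) succ=(1,2,3,1) retry=(1,0,1,0)
22. t2 CAS -> counter=13 r=(7,12,10,6) succ=(1,3,3,1) retry=(1,0,1,0)

counter=13 r=(7,12,10,6) succ=(1,3,3,1) retry=(1,0,1,0)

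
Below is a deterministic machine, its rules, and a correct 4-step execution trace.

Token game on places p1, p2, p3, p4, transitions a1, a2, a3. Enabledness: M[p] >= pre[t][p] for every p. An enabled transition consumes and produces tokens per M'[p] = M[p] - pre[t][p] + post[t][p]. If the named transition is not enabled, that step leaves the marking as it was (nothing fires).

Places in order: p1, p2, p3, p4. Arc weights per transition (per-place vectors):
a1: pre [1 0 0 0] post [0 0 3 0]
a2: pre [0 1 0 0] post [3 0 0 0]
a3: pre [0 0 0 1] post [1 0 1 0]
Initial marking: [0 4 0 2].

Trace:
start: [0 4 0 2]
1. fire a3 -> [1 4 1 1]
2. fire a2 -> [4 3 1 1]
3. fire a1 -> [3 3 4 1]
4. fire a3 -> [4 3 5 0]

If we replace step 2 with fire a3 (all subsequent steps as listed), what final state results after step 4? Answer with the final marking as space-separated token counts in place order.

1 4 5 0

(re-executing from step 2 with the substitution; state before step 2: [1 4 1 1])
2. fire a3 -> [2 4 2 0]
3. fire a1 -> [1 4 5 0]
4. fire a3 -> [1 4 5 0]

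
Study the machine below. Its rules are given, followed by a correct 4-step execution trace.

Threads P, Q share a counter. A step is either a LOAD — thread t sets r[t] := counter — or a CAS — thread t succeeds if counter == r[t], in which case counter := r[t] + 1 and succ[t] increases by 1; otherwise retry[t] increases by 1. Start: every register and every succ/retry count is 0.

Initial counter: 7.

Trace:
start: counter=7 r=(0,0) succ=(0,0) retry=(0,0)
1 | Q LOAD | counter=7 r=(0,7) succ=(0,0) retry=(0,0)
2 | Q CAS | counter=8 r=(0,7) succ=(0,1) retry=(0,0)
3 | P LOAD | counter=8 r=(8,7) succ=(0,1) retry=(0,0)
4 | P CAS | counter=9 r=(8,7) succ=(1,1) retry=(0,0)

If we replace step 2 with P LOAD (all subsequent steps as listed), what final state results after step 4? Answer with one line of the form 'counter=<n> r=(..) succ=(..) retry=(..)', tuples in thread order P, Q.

counter=8 r=(7,7) succ=(1,0) retry=(0,0)

(re-executing from step 2 with the substitution; state before step 2: counter=7 r=(0,7) succ=(0,0) retry=(0,0))
2 | P LOAD | counter=7 r=(7,7) succ=(0,0) retry=(0,0)
3 | P LOAD | counter=7 r=(7,7) succ=(0,0) retry=(0,0)
4 | P CAS | counter=8 r=(7,7) succ=(1,0) retry=(0,0)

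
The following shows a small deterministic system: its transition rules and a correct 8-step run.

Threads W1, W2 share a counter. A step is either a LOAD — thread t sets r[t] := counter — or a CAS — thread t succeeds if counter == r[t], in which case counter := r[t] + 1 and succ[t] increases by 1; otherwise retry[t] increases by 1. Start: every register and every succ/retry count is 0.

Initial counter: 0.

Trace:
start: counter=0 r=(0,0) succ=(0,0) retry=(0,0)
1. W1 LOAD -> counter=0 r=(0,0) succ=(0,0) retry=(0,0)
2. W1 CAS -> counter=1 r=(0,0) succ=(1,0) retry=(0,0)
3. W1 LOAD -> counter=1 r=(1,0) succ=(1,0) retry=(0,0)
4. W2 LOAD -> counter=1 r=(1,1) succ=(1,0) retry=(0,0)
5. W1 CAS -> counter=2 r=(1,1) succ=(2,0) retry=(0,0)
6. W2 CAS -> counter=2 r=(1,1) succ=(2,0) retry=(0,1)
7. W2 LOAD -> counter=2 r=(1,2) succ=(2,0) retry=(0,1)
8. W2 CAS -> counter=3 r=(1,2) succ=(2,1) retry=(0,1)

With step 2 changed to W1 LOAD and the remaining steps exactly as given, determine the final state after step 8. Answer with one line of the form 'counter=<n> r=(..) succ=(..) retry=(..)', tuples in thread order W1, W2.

counter=2 r=(0,1) succ=(1,1) retry=(0,1)

(re-executing from step 2 with the substitution; state before step 2: counter=0 r=(0,0) succ=(0,0) retry=(0,0))
2. W1 LOAD -> counter=0 r=(0,0) succ=(0,0) retry=(0,0)
3. W1 LOAD -> counter=0 r=(0,0) succ=(0,0) retry=(0,0)
4. W2 LOAD -> counter=0 r=(0,0) succ=(0,0) retry=(0,0)
5. W1 CAS -> counter=1 r=(0,0) succ=(1,0) retry=(0,0)
6. W2 CAS -> counter=1 r=(0,0) succ=(1,0) retry=(0,1)
7. W2 LOAD -> counter=1 r=(0,1) succ=(1,0) retry=(0,1)
8. W2 CAS -> counter=2 r=(0,1) succ=(1,1) retry=(0,1)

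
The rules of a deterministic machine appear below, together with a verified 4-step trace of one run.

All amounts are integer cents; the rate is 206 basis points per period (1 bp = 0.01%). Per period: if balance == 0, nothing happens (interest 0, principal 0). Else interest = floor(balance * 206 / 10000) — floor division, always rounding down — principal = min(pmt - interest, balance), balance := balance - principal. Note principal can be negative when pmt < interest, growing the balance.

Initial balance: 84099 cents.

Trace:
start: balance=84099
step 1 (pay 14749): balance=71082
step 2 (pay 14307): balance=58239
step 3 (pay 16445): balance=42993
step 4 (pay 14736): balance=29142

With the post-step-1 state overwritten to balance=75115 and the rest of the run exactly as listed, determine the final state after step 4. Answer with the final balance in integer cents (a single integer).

33430

state after step 1 := balance=75115
step 2 (pay 14307): balance=62355
step 3 (pay 16445): balance=47194
step 4 (pay 14736): balance=33430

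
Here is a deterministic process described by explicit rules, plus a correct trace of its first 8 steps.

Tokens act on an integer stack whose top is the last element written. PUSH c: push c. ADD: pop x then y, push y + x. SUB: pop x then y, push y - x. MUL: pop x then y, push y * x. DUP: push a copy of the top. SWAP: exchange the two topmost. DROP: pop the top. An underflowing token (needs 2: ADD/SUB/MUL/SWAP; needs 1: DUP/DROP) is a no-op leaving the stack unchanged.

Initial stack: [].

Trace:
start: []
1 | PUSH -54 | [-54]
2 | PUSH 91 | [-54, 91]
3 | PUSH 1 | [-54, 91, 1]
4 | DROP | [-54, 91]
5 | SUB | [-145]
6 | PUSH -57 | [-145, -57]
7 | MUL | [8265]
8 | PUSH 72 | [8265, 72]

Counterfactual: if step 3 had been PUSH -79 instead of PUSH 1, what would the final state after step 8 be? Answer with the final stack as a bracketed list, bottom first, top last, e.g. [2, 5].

[8265, 72]

(re-executing from step 3 with the substitution; state before step 3: [-54, 91])
3 | PUSH -79 | [-54, 91, -79]
4 | DROP | [-54, 91]
5 | SUB | [-145]
6 | PUSH -57 | [-145, -57]
7 | MUL | [8265]
8 | PUSH 72 | [8265, 72]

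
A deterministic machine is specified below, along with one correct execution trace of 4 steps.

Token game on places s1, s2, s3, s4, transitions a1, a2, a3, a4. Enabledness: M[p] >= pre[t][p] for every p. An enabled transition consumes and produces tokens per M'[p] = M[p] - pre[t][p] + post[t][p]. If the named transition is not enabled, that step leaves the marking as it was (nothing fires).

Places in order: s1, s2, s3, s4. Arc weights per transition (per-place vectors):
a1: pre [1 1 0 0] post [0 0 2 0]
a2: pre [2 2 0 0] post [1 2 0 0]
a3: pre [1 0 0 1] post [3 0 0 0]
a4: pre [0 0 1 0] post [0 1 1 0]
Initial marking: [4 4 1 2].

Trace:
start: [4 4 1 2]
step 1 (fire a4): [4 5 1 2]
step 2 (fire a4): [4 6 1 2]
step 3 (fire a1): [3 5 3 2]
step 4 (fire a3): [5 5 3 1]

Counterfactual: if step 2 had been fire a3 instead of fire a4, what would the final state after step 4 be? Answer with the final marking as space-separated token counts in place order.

(re-executing from step 2 with the substitution; state before step 2: [4 5 1 2])
step 2 (fire a3): [6 5 1 1]
step 3 (fire a1): [5 4 3 1]
step 4 (fire a3): [7 4 3 0]

7 4 3 0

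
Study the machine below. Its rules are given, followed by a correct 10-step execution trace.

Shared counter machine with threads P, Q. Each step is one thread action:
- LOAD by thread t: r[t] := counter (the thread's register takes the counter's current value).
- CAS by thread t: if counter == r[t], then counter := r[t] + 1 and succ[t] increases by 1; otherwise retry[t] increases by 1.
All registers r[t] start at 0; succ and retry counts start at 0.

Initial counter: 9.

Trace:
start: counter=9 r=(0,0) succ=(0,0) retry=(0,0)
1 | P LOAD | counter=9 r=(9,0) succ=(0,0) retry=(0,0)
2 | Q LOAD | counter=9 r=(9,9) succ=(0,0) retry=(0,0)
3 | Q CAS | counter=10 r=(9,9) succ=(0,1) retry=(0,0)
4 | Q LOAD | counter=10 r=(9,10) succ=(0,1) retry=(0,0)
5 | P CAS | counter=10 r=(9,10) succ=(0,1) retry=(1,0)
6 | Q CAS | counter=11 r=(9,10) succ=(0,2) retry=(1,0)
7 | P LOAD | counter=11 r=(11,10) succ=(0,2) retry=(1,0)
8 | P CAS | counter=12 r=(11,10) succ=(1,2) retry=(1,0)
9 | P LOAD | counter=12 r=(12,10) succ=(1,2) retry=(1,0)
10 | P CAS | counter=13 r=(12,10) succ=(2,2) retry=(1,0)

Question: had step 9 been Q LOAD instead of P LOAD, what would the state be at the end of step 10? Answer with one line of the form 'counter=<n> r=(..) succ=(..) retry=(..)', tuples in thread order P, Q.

counter=12 r=(11,12) succ=(1,2) retry=(2,0)

(re-executing from step 9 with the substitution; state before step 9: counter=12 r=(11,10) succ=(1,2) retry=(1,0))
9 | Q LOAD | counter=12 r=(11,12) succ=(1,2) retry=(1,0)
10 | P CAS | counter=12 r=(11,12) succ=(1,2) retry=(2,0)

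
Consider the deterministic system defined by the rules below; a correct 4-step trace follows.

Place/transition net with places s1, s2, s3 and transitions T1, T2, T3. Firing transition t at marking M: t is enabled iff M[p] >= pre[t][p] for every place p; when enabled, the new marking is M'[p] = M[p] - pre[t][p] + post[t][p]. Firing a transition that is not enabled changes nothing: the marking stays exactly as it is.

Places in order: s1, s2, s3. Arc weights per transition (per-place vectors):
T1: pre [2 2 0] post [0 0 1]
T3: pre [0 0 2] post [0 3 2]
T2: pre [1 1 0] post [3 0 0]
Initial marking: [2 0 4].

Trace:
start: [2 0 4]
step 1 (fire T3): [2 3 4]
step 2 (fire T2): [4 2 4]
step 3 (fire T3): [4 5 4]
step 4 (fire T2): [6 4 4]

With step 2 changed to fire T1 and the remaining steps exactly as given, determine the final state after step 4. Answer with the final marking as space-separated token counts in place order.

0 4 5

(re-executing from step 2 with the substitution; state before step 2: [2 3 4])
step 2 (fire T1): [0 1 5]
step 3 (fire T3): [0 4 5]
step 4 (fire T2): [0 4 5]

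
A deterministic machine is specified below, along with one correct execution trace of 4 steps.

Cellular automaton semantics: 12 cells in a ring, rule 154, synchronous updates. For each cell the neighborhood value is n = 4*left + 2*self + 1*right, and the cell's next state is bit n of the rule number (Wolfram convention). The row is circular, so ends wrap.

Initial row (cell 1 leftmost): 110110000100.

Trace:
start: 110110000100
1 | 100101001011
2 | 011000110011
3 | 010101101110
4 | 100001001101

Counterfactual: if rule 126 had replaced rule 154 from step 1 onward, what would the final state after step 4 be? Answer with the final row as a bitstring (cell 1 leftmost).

(re-executing steps 1..4 under rule 126; state before step 1: 110110000100)
1 | 111111001111
2 | 000001111000
3 | 000011001100
4 | 000111111110

000111111110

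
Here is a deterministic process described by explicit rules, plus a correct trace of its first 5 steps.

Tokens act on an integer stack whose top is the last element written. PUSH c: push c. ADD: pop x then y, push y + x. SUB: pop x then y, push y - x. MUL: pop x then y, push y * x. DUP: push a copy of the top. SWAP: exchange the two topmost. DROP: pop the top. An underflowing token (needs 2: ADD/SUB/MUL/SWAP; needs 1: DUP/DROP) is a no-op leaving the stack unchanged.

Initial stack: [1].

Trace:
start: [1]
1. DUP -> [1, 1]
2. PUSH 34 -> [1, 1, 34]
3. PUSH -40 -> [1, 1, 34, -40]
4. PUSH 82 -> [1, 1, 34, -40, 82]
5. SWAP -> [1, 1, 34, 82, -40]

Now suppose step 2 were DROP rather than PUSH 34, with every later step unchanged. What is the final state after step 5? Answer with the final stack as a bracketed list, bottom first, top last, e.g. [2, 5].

[1, 82, -40]

(re-executing from step 2 with the substitution; state before step 2: [1, 1])
2. DROP -> [1]
3. PUSH -40 -> [1, -40]
4. PUSH 82 -> [1, -40, 82]
5. SWAP -> [1, 82, -40]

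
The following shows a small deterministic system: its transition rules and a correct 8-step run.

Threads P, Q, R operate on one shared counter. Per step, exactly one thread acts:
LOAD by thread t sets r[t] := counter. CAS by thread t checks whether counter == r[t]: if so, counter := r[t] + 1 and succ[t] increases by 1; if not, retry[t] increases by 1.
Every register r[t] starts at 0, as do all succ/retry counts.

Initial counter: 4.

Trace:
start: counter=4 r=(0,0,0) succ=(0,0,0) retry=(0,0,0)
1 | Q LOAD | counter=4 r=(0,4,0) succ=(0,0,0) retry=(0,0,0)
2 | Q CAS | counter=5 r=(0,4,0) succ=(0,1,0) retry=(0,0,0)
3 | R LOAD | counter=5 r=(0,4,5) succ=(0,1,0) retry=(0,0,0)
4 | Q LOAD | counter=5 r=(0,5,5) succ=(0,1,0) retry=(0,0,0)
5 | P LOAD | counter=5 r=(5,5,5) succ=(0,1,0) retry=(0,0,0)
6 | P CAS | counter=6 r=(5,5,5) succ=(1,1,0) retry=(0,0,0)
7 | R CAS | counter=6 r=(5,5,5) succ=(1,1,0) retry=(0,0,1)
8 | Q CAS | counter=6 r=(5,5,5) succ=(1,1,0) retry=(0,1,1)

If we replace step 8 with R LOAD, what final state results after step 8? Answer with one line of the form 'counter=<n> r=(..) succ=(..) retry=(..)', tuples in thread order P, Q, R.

counter=6 r=(5,5,6) succ=(1,1,0) retry=(0,0,1)

(re-executing from step 8 with the substitution; state before step 8: counter=6 r=(5,5,5) succ=(1,1,0) retry=(0,0,1))
8 | R LOAD | counter=6 r=(5,5,6) succ=(1,1,0) retry=(0,0,1)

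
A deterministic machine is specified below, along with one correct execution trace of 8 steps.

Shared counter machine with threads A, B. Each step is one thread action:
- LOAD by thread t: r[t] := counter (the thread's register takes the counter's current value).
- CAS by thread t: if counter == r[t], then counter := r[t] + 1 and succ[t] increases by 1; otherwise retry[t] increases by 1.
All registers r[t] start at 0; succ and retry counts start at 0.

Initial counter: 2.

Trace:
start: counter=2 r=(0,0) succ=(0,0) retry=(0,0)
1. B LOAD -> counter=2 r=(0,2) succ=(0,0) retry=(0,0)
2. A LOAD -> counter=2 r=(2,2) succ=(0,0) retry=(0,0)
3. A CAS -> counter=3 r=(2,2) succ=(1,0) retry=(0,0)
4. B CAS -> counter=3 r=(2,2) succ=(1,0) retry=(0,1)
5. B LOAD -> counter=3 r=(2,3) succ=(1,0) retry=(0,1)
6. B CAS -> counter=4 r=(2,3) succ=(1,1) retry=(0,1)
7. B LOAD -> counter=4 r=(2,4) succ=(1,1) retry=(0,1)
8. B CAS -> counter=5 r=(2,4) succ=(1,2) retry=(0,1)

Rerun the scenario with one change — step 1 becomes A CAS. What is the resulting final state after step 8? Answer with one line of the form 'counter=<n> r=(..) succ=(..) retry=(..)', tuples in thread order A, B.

(re-executing from step 1 with the substitution; state before step 1: counter=2 r=(0,0) succ=(0,0) retry=(0,0))
1. A CAS -> counter=2 r=(0,0) succ=(0,0) retry=(1,0)
2. A LOAD -> counter=2 r=(2,0) succ=(0,0) retry=(1,0)
3. A CAS -> counter=3 r=(2,0) succ=(1,0) retry=(1,0)
4. B CAS -> counter=3 r=(2,0) succ=(1,0) retry=(1,1)
5. B LOAD -> counter=3 r=(2,3) succ=(1,0) retry=(1,1)
6. B CAS -> counter=4 r=(2,3) succ=(1,1) retry=(1,1)
7. B LOAD -> counter=4 r=(2,4) succ=(1,1) retry=(1,1)
8. B CAS -> counter=5 r=(2,4) succ=(1,2) retry=(1,1)

counter=5 r=(2,4) succ=(1,2) retry=(1,1)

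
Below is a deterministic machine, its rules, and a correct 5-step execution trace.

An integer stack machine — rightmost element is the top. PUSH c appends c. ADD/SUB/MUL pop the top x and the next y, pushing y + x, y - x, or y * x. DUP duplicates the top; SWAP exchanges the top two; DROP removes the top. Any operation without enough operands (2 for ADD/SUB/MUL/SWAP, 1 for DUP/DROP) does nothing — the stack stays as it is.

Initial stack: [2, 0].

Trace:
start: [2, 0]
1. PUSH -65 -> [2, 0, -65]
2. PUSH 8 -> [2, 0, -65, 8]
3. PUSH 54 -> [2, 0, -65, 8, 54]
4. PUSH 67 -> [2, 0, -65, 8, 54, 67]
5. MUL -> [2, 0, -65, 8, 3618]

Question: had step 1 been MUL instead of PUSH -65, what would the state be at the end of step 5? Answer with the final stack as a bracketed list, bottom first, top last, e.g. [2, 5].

[0, 8, 3618]

(re-executing from step 1 with the substitution; state before step 1: [2, 0])
1. MUL -> [0]
2. PUSH 8 -> [0, 8]
3. PUSH 54 -> [0, 8, 54]
4. PUSH 67 -> [0, 8, 54, 67]
5. MUL -> [0, 8, 3618]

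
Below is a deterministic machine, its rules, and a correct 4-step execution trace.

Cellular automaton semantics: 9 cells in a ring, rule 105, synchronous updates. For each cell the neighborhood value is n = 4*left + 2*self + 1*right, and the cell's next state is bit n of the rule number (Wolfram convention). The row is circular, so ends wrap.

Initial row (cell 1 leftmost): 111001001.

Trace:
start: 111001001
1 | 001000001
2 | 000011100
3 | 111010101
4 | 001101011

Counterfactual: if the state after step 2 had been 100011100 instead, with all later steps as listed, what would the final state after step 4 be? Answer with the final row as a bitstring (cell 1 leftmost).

100101001

state after step 2 := 100011100
3 | 001010100
4 | 100101001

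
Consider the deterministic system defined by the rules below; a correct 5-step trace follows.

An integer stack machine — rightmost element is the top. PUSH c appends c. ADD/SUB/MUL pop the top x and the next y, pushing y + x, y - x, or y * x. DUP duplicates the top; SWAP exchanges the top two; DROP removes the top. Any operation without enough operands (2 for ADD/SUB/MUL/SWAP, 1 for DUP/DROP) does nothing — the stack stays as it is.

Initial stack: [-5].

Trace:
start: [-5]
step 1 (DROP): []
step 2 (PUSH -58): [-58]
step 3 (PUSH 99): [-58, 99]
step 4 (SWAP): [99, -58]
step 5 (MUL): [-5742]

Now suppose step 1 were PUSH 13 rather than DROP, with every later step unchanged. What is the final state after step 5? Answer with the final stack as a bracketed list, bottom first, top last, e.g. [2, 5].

(re-executing from step 1 with the substitution; state before step 1: [-5])
step 1 (PUSH 13): [-5, 13]
step 2 (PUSH -58): [-5, 13, -58]
step 3 (PUSH 99): [-5, 13, -58, 99]
step 4 (SWAP): [-5, 13, 99, -58]
step 5 (MUL): [-5, 13, -5742]

[-5, 13, -5742]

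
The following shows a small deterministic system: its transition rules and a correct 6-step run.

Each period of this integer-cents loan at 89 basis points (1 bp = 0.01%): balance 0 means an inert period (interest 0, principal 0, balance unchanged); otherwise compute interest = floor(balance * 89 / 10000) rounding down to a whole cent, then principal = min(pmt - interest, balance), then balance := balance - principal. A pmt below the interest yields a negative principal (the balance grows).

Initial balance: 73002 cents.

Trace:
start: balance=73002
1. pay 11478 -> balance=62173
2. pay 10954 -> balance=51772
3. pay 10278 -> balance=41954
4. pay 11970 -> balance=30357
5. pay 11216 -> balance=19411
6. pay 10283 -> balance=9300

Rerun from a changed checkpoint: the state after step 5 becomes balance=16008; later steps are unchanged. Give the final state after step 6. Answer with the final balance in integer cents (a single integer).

state after step 5 := balance=16008
6. pay 10283 -> balance=5867

5867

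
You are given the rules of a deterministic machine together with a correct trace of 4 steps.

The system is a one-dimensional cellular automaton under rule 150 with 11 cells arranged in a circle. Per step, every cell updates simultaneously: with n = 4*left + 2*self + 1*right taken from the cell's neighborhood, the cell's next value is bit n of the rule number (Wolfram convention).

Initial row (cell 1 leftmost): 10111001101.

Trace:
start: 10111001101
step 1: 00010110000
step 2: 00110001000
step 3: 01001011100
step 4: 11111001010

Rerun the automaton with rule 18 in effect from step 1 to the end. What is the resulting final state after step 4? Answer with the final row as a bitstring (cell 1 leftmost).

00100000010

(re-executing steps 1..4 under rule 18; state before step 1: 10111001101)
step 1: 00000110000
step 2: 00001001000
step 3: 00010110100
step 4: 00100000010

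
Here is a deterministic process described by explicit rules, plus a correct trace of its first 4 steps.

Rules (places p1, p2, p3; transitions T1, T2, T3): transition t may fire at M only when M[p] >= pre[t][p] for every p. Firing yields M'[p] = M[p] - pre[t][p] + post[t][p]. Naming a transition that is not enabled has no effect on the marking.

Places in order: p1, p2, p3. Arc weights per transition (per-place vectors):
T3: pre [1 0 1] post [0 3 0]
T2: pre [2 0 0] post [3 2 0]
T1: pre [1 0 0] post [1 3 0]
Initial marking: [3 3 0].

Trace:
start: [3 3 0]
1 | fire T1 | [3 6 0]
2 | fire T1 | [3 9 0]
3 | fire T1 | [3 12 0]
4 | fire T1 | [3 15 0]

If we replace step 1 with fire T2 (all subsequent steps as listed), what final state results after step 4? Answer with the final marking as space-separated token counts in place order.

4 14 0

(re-executing from step 1 with the substitution; state before step 1: [3 3 0])
1 | fire T2 | [4 5 0]
2 | fire T1 | [4 8 0]
3 | fire T1 | [4 11 0]
4 | fire T1 | [4 14 0]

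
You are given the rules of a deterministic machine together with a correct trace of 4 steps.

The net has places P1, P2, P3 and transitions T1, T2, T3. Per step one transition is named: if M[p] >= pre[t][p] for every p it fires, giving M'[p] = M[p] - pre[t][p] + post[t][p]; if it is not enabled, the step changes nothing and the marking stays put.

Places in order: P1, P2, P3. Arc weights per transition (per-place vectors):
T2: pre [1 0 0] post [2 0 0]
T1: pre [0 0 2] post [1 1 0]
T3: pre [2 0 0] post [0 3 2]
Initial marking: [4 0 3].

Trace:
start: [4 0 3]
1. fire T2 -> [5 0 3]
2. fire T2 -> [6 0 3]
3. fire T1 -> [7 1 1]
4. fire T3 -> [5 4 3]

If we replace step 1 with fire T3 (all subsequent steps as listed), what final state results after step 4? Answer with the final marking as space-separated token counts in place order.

(re-executing from step 1 with the substitution; state before step 1: [4 0 3])
1. fire T3 -> [2 3 5]
2. fire T2 -> [3 3 5]
3. fire T1 -> [4 4 3]
4. fire T3 -> [2 7 5]

2 7 5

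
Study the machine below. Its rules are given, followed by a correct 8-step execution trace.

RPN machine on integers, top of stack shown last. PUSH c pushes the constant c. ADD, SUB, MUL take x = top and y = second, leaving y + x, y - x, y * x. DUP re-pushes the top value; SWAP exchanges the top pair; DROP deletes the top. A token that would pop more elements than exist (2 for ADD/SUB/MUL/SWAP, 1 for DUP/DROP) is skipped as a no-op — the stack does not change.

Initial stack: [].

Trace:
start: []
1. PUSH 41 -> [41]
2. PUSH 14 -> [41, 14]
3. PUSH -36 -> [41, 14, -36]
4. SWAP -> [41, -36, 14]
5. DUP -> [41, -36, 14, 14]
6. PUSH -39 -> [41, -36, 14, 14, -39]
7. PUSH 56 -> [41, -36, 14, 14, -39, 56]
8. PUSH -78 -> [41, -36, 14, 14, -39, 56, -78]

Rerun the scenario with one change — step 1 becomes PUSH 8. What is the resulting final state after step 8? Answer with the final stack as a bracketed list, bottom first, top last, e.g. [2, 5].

(re-executing from step 1 with the substitution; state before step 1: [])
1. PUSH 8 -> [8]
2. PUSH 14 -> [8, 14]
3. PUSH -36 -> [8, 14, -36]
4. SWAP -> [8, -36, 14]
5. DUP -> [8, -36, 14, 14]
6. PUSH -39 -> [8, -36, 14, 14, -39]
7. PUSH 56 -> [8, -36, 14, 14, -39, 56]
8. PUSH -78 -> [8, -36, 14, 14, -39, 56, -78]

[8, -36, 14, 14, -39, 56, -78]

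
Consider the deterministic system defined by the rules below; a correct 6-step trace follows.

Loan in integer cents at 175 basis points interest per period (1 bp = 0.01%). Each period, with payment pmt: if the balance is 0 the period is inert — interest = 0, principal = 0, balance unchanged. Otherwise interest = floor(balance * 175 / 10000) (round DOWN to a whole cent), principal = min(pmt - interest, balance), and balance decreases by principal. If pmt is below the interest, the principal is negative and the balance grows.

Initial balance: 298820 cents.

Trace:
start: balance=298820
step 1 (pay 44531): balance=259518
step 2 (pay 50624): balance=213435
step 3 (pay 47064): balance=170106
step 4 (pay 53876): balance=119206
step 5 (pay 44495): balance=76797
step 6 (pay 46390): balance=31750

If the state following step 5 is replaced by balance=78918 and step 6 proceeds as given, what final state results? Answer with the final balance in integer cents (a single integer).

state after step 5 := balance=78918
step 6 (pay 46390): balance=33909

33909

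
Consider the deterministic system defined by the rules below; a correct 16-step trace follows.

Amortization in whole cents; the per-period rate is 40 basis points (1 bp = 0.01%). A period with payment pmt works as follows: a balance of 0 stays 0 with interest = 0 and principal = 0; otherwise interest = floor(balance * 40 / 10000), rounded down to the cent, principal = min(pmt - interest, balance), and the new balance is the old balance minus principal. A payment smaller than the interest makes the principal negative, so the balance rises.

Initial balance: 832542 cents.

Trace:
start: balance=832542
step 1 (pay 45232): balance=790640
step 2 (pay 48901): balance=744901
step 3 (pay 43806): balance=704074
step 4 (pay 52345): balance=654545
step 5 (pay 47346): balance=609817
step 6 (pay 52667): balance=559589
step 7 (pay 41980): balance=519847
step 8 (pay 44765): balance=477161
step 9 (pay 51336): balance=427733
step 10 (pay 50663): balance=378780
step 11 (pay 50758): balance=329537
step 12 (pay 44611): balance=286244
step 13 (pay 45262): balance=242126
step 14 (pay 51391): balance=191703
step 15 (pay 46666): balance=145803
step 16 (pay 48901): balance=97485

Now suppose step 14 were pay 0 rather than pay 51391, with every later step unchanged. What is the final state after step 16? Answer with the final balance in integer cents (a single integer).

149288

(re-executing from step 14 with the substitution; state before step 14: balance=242126)
step 14 (pay 0): balance=243094
step 15 (pay 46666): balance=197400
step 16 (pay 48901): balance=149288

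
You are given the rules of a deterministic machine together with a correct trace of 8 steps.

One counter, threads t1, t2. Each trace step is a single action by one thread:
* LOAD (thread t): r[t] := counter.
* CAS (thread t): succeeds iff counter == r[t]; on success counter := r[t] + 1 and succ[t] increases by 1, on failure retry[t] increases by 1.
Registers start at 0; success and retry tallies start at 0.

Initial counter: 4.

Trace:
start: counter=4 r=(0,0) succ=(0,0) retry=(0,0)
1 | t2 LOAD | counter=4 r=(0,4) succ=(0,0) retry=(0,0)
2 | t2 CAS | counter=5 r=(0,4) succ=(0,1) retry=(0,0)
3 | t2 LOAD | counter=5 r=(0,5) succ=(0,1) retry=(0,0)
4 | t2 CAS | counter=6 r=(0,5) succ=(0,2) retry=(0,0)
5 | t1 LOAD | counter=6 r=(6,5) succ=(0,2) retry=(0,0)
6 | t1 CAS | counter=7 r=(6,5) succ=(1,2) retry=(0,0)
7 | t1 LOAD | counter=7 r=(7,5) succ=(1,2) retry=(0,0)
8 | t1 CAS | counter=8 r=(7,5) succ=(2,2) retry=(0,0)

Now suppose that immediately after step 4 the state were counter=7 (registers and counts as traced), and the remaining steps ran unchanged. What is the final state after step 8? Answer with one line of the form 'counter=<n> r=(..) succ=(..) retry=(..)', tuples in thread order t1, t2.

counter=9 r=(8,5) succ=(2,2) retry=(0,0)

state after step 4 := counter=7 r=(0,5) succ=(0,2) retry=(0,0)
5 | t1 LOAD | counter=7 r=(7,5) succ=(0,2) retry=(0,0)
6 | t1 CAS | counter=8 r=(7,5) succ=(1,2) retry=(0,0)
7 | t1 LOAD | counter=8 r=(8,5) succ=(1,2) retry=(0,0)
8 | t1 CAS | counter=9 r=(8,5) succ=(2,2) retry=(0,0)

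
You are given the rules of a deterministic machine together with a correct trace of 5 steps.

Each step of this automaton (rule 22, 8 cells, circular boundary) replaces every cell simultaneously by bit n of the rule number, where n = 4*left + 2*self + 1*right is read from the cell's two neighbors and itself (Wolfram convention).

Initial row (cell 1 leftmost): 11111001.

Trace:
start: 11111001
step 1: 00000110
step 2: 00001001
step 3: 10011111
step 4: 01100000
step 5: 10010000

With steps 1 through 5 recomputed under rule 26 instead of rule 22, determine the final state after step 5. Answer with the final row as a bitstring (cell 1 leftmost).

00101101

(re-executing steps 1..5 under rule 26; state before step 1: 11111001)
step 1: 00000111
step 2: 10001100
step 3: 01011011
step 4: 00010010
step 5: 00101101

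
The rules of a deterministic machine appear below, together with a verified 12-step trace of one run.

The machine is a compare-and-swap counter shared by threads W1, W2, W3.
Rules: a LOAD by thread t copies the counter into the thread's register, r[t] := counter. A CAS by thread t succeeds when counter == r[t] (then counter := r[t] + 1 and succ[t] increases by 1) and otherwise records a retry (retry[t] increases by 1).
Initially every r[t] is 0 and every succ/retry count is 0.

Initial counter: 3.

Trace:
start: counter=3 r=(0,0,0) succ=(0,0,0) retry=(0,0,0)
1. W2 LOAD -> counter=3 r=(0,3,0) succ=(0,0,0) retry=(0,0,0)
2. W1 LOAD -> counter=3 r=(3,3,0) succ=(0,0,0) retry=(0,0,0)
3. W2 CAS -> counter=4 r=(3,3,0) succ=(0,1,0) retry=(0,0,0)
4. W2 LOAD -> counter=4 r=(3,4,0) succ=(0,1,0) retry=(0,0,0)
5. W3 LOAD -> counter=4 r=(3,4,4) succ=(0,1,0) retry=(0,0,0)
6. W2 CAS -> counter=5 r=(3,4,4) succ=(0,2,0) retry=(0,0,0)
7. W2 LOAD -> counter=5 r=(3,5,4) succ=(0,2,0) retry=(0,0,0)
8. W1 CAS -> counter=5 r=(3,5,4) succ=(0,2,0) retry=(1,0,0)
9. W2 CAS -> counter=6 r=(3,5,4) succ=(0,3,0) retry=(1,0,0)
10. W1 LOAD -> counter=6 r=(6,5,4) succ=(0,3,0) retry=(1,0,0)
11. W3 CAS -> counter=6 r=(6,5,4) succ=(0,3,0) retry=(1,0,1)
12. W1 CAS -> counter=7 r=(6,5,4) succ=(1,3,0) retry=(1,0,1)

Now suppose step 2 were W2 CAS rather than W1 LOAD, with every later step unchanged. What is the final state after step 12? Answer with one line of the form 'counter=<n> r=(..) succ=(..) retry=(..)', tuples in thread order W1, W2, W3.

(re-executing from step 2 with the substitution; state before step 2: counter=3 r=(0,3,0) succ=(0,0,0) retry=(0,0,0))
2. W2 CAS -> counter=4 r=(0,3,0) succ=(0,1,0) retry=(0,0,0)
3. W2 CAS -> counter=4 r=(0,3,0) succ=(0,1,0) retry=(0,1,0)
4. W2 LOAD -> counter=4 r=(0,4,0) succ=(0,1,0) retry=(0,1,0)
5. W3 LOAD -> counter=4 r=(0,4,4) succ=(0,1,0) retry=(0,1,0)
6. W2 CAS -> counter=5 r=(0,4,4) succ=(0,2,0) retry=(0,1,0)
7. W2 LOAD -> counter=5 r=(0,5,4) succ=(0,2,0) retry=(0,1,0)
8. W1 CAS -> counter=5 r=(0,5,4) succ=(0,2,0) retry=(1,1,0)
9. W2 CAS -> counter=6 r=(0,5,4) succ=(0,3,0) retry=(1,1,0)
10. W1 LOAD -> counter=6 r=(6,5,4) succ=(0,3,0) retry=(1,1,0)
11. W3 CAS -> counter=6 r=(6,5,4) succ=(0,3,0) retry=(1,1,1)
12. W1 CAS -> counter=7 r=(6,5,4) succ=(1,3,0) retry=(1,1,1)

counter=7 r=(6,5,4) succ=(1,3,0) retry=(1,1,1)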